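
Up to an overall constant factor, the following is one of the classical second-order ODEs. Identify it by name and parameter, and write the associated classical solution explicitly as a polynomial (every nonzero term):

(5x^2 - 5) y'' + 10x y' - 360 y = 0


All three coefficients share the factor -5; dividing through by -5 gives  (1 - x^2) y'' - 2x y' + 72 y = 0.
This matches the Legendre equation (1 - x^2) y'' - 2x y' + n(n+1) y = 0 (note the -2x y' term) with n(n+1) = 72, so n = 8; the polynomial solution is P_8(x).
With y = sum_k a_k x^k, matching x^k gives (k+2)(k+1) a_{k+2} = [k(k+1) - n(n+1)] a_k = (k - 8)(k + 9) a_k. The right side vanishes at k = 8, so the series with the parity of 8 terminates at degree 8.
Standard normalization (P_n(1) = 1): leading coefficient (2n)!/(2^n (n!)^2) = 20922789888000/(256*1625702400) = 6435/128, so a_8 = 6435/128. Work downward with a_k = (k+1)(k+2) a_{k+2} / ((k - 8)(k + 9)):
  a_6 = (7)(8)(6435/128) / ((6 - 8)(6 + 9)) = (45045/16)/(-30) = -3003/32
  a_4 = (5)(6)(-3003/32) / ((4 - 8)(4 + 9)) = (-45045/16)/(-52) = 3465/64
  a_2 = (3)(4)(3465/64) / ((2 - 8)(2 + 9)) = (10395/16)/(-66) = -315/32
  a_0 = (1)(2)(-315/32) / ((0 - 8)(0 + 9)) = (-315/16)/(-72) = 35/128
Hence P_8(x) = 6435 x^8/128 - 3003 x^6/32 + 3465 x^4/64 - 315 x^2/32 + 35/128.

P_8(x); series = 6435 x^8/128 - 3003 x^6/32 + 3465 x^4/64 - 315 x^2/32 + 35/128


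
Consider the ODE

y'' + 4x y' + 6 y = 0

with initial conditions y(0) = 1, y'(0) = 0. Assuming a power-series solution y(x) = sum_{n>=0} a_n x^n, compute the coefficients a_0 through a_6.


Ansatz: y(x) = sum_{n>=0} a_n x^n, so y'(x) = sum_{n>=1} n a_n x^(n-1) and y''(x) = sum_{n>=2} n(n-1) a_n x^(n-2).
Substitute into P(x) y'' + Q(x) y' + R(x) y = 0 with P(x) = 1, Q(x) = 4x, R(x) = 6, and match powers of x.
Initial conditions: a_0 = 1, a_1 = 0.
Setting the coefficient of each power of x to zero and solving order by order (substituting the coefficients already found):
  x^0: 2 a_2 + 6 a_0 = 0  ->  2 a_2 = -6 a_0 = -6  ->  a_2 = -3
  x^1: 6 a_3 + 10 a_1 = 0  ->  6 a_3 = -10 a_1 = 0  ->  a_3 = 0
  x^2: 12 a_4 + 14 a_2 = 0  ->  12 a_4 = -14 a_2 = 42  ->  a_4 = 7/2
  x^3: 20 a_5 + 18 a_3 = 0  ->  20 a_5 = -18 a_3 = 0  ->  a_5 = 0
  x^4: 30 a_6 + 22 a_4 = 0  ->  30 a_6 = -22 a_4 = -77  ->  a_6 = -77/30
Truncated series: y(x) = 1 - 3 x^2 + (7/2) x^4 - (77/30) x^6 + O(x^7).

a_0 = 1; a_1 = 0; a_2 = -3; a_3 = 0; a_4 = 7/2; a_5 = 0; a_6 = -77/30


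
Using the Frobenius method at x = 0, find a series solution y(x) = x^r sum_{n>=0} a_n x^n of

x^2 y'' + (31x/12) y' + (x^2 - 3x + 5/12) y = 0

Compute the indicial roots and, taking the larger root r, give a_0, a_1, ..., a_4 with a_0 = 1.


Write in Frobenius form y'' + (p(x)/x) y' + (q(x)/x^2) y = 0:
  p(x) = 31/12,  q(x) = x^2 - 3x + 5/12.
Indicial equation: r(r-1) + (31/12) r + (5/12) = 0 -> roots r_1 = -1/3, r_2 = -5/4.
Take r = r_1 = -1/3. Let y(x) = x^r sum_{n>=0} a_n x^n with a_0 = 1.
Substitute y = x^r sum a_n x^n and match x^{r+n}. The recurrence is
  D(n) a_n - 3 a_{n-1} + 1 a_{n-2} = 0,  where D(n) = (r+n)(r+n-1) + (31/12)(r+n) + (5/12).
  a_n = [3 a_{n-1} - 1 a_{n-2}] / D(n).
Since the indicial polynomial factors as (r - r_1)(r - r_2), D(n) = (r_1 + n - r_1)(r_1 + n - r_2) = n(n + 11/12).
Evaluating step by step (a_0 = 1):
  n = 1: D(1) = 1(1 + 11/12) = 23/12; numerator = 3(1) = 3; a_1 = (3)/(23/12) = 36/23
  n = 2: D(2) = 2(2 + 11/12) = 35/6; numerator = 3(36/23) - 1(1) = 85/23; a_2 = (85/23)/(35/6) = 102/161
  n = 3: D(3) = 3(3 + 11/12) = 47/4; numerator = 3(102/161) - 1(36/23) = 54/161; a_3 = (54/161)/(47/4) = 216/7567
  n = 4: D(4) = 4(4 + 11/12) = 59/3; numerator = 3(216/7567) - 1(102/161) = -4146/7567; a_4 = (-4146/7567)/(59/3) = -12438/446453

r = -1/3; a_0 = 1; a_1 = 36/23; a_2 = 102/161; a_3 = 216/7567; a_4 = -12438/446453


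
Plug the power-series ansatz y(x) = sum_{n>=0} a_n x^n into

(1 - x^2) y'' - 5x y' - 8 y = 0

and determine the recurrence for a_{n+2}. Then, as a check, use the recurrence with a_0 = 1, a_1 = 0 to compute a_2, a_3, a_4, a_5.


Substitute y = sum_n a_n x^n.
(1 - 1 x^2) y'' contributes (n+2)(n+1) a_{n+2} - n(n-1) a_n at x^n.
-5 x y'(x) contributes -5 n a_n at x^n.
-8 y(x) contributes -8 a_n at x^n.
Matching x^n: (n+2)(n+1) a_{n+2} + (-n(n-1) - 5 n - 8) a_n = 0.
Thus a_{n+2} = (n(n-1) + 5 n + 8) / ((n+1)(n+2)) * a_n.

Check with a_0 = 1, a_1 = 0 (apply the recurrence for n = 0, 1, 2, 3): a_0 = 1, a_1 = 0, a_2 = 4, a_3 = 0, a_4 = 20/3, a_5 = 0.

a_(n+2) = (n(n-1) + 5 n + 8) / ((n+1)(n+2)) * a_n; check: a_0 = 1, a_1 = 0, a_2 = 4, a_3 = 0, a_4 = 20/3, a_5 = 0


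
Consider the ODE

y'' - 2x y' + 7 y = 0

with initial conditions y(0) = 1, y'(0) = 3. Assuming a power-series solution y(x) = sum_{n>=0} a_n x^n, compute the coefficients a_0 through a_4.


Ansatz: y(x) = sum_{n>=0} a_n x^n, so y'(x) = sum_{n>=1} n a_n x^(n-1) and y''(x) = sum_{n>=2} n(n-1) a_n x^(n-2).
Substitute into P(x) y'' + Q(x) y' + R(x) y = 0 with P(x) = 1, Q(x) = -2x, R(x) = 7, and match powers of x.
Initial conditions: a_0 = 1, a_1 = 3.
Setting the coefficient of each power of x to zero and solving order by order (substituting the coefficients already found):
  x^0: 2 a_2 + 7 a_0 = 0  ->  2 a_2 = -7 a_0 = -7  ->  a_2 = -7/2
  x^1: 6 a_3 + 5 a_1 = 0  ->  6 a_3 = -5 a_1 = -15  ->  a_3 = -5/2
  x^2: 12 a_4 + 3 a_2 = 0  ->  12 a_4 = -3 a_2 = 21/2  ->  a_4 = 7/8
Truncated series: y(x) = 1 + 3 x - (7/2) x^2 - (5/2) x^3 + (7/8) x^4 + O(x^5).

a_0 = 1; a_1 = 3; a_2 = -7/2; a_3 = -5/2; a_4 = 7/8


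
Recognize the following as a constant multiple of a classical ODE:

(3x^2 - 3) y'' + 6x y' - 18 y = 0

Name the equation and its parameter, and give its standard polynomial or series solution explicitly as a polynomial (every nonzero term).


All three coefficients share the factor -3; dividing through by -3 gives  (1 - x^2) y'' - 2x y' + 6 y = 0.
This matches the Legendre equation (1 - x^2) y'' - 2x y' + n(n+1) y = 0 (note the -2x y' term) with n(n+1) = 6, so n = 2; the polynomial solution is P_2(x).
With y = sum_k a_k x^k, matching x^k gives (k+2)(k+1) a_{k+2} = [k(k+1) - n(n+1)] a_k = (k - 2)(k + 3) a_k. The right side vanishes at k = 2, so the series with the parity of 2 terminates at degree 2.
Standard normalization (P_n(1) = 1): leading coefficient (2n)!/(2^n (n!)^2) = 24/(4*4) = 3/2, so a_2 = 3/2. Work downward with a_k = (k+1)(k+2) a_{k+2} / ((k - 2)(k + 3)):
  a_0 = (1)(2)(3/2) / ((0 - 2)(0 + 3)) = 3/(-6) = -1/2
Hence P_2(x) = 3 x^2/2 - 1/2.

P_2(x); series = 3 x^2/2 - 1/2


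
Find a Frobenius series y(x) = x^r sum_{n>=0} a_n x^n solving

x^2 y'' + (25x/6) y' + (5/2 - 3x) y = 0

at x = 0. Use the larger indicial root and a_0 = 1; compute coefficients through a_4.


Write in Frobenius form y'' + (p(x)/x) y' + (q(x)/x^2) y = 0:
  p(x) = 25/6,  q(x) = 5/2 - 3x.
Indicial equation: r(r-1) + (25/6) r + (5/2) = 0 -> roots r_1 = -3/2, r_2 = -5/3.
Take r = r_1 = -3/2. Let y(x) = x^r sum_{n>=0} a_n x^n with a_0 = 1.
Substitute y = x^r sum a_n x^n and match x^{r+n}. The recurrence is
  D(n) a_n - 3 a_{n-1} = 0,  where D(n) = (r+n)(r+n-1) + (25/6)(r+n) + (5/2).
  a_n = 3 / D(n) * a_{n-1}.
Since the indicial polynomial factors as (r - r_1)(r - r_2), D(n) = (r_1 + n - r_1)(r_1 + n - r_2) = n(n + 1/6).
Evaluating step by step (a_0 = 1):
  n = 1: D(1) = 1(1 + 1/6) = 7/6; numerator = 3(1) = 3; a_1 = (3)/(7/6) = 18/7
  n = 2: D(2) = 2(2 + 1/6) = 13/3; numerator = 3(18/7) = 54/7; a_2 = (54/7)/(13/3) = 162/91
  n = 3: D(3) = 3(3 + 1/6) = 19/2; numerator = 3(162/91) = 486/91; a_3 = (486/91)/(19/2) = 972/1729
  n = 4: D(4) = 4(4 + 1/6) = 50/3; numerator = 3(972/1729) = 2916/1729; a_4 = (2916/1729)/(50/3) = 4374/43225

r = -3/2; a_0 = 1; a_1 = 18/7; a_2 = 162/91; a_3 = 972/1729; a_4 = 4374/43225


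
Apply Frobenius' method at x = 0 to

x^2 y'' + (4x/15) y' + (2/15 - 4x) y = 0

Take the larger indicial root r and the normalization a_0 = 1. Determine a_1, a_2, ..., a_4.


Write in Frobenius form y'' + (p(x)/x) y' + (q(x)/x^2) y = 0:
  p(x) = 4/15,  q(x) = 2/15 - 4x.
Indicial equation: r(r-1) + (4/15) r + (2/15) = 0 -> roots r_1 = 2/5, r_2 = 1/3.
Take r = r_1 = 2/5. Let y(x) = x^r sum_{n>=0} a_n x^n with a_0 = 1.
Substitute y = x^r sum a_n x^n and match x^{r+n}. The recurrence is
  D(n) a_n - 4 a_{n-1} = 0,  where D(n) = (r+n)(r+n-1) + (4/15)(r+n) + (2/15).
  a_n = 4 / D(n) * a_{n-1}.
Since the indicial polynomial factors as (r - r_1)(r - r_2), D(n) = (r_1 + n - r_1)(r_1 + n - r_2) = n(n + 1/15).
Evaluating step by step (a_0 = 1):
  n = 1: D(1) = 1(1 + 1/15) = 16/15; numerator = 4(1) = 4; a_1 = (4)/(16/15) = 15/4
  n = 2: D(2) = 2(2 + 1/15) = 62/15; numerator = 4(15/4) = 15; a_2 = (15)/(62/15) = 225/62
  n = 3: D(3) = 3(3 + 1/15) = 46/5; numerator = 4(225/62) = 450/31; a_3 = (450/31)/(46/5) = 1125/713
  n = 4: D(4) = 4(4 + 1/15) = 244/15; numerator = 4(1125/713) = 4500/713; a_4 = (4500/713)/(244/15) = 16875/43493

r = 2/5; a_0 = 1; a_1 = 15/4; a_2 = 225/62; a_3 = 1125/713; a_4 = 16875/43493


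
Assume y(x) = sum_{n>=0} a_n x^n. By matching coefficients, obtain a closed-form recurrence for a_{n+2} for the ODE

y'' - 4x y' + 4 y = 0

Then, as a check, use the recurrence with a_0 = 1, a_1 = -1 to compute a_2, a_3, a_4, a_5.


Substitute y = sum_n a_n x^n.
y''(x) has coefficient (n+2)(n+1) a_{n+2} at x^n;
-4 x y'(x) has coefficient -4 n a_n at x^n (shift);
4 y(x) has coefficient 4 a_n at x^n.
Matching x^n: (n+2)(n+1) a_{n+2} + (-4n + 4) a_n = 0.
Thus a_{n+2} = (4n - 4) / ((n+1)(n+2)) * a_n.

Check with a_0 = 1, a_1 = -1 (apply the recurrence for n = 0, 1, 2, 3): a_0 = 1, a_1 = -1, a_2 = -2, a_3 = 0, a_4 = -2/3, a_5 = 0.

a_(n+2) = (4n - 4) / ((n+1)(n+2)) * a_n; check: a_0 = 1, a_1 = -1, a_2 = -2, a_3 = 0, a_4 = -2/3, a_5 = 0


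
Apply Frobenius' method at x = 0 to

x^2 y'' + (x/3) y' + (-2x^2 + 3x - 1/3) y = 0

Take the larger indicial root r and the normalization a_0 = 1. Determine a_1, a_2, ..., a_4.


Write in Frobenius form y'' + (p(x)/x) y' + (q(x)/x^2) y = 0:
  p(x) = 1/3,  q(x) = -2x^2 + 3x - 1/3.
Indicial equation: r(r-1) + (1/3) r + (-1/3) = 0 -> roots r_1 = 1, r_2 = -1/3.
Take r = r_1 = 1. Let y(x) = x^r sum_{n>=0} a_n x^n with a_0 = 1.
Substitute y = x^r sum a_n x^n and match x^{r+n}. The recurrence is
  D(n) a_n + 3 a_{n-1} - 2 a_{n-2} = 0,  where D(n) = (r+n)(r+n-1) + (1/3)(r+n) + (-1/3).
  a_n = [-3 a_{n-1} + 2 a_{n-2}] / D(n).
Since the indicial polynomial factors as (r - r_1)(r - r_2), D(n) = (r_1 + n - r_1)(r_1 + n - r_2) = n(n + 4/3).
Evaluating step by step (a_0 = 1):
  n = 1: D(1) = 1(1 + 4/3) = 7/3; numerator = -3(1) = -3; a_1 = (-3)/(7/3) = -9/7
  n = 2: D(2) = 2(2 + 4/3) = 20/3; numerator = -3(-9/7) + 2(1) = 41/7; a_2 = (41/7)/(20/3) = 123/140
  n = 3: D(3) = 3(3 + 4/3) = 13; numerator = -3(123/140) + 2(-9/7) = -729/140; a_3 = (-729/140)/(13) = -729/1820
  n = 4: D(4) = 4(4 + 4/3) = 64/3; numerator = -3(-729/1820) + 2(123/140) = 1077/364; a_4 = (1077/364)/(64/3) = 3231/23296

r = 1; a_0 = 1; a_1 = -9/7; a_2 = 123/140; a_3 = -729/1820; a_4 = 3231/23296


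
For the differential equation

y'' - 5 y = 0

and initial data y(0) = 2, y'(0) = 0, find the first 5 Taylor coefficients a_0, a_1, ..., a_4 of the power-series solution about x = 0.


Ansatz: y(x) = sum_{n>=0} a_n x^n, so y'(x) = sum_{n>=1} n a_n x^(n-1) and y''(x) = sum_{n>=2} n(n-1) a_n x^(n-2).
Substitute into P(x) y'' + Q(x) y' + R(x) y = 0 with P(x) = 1, Q(x) = 0, R(x) = -5, and match powers of x.
Initial conditions: a_0 = 2, a_1 = 0.
Setting the coefficient of each power of x to zero and solving order by order (substituting the coefficients already found):
  x^0: 2 a_2 - 5 a_0 = 0  ->  2 a_2 = 5 a_0 = 10  ->  a_2 = 5
  x^1: 6 a_3 - 5 a_1 = 0  ->  6 a_3 = 5 a_1 = 0  ->  a_3 = 0
  x^2: 12 a_4 - 5 a_2 = 0  ->  12 a_4 = 5 a_2 = 25  ->  a_4 = 25/12
Truncated series: y(x) = 2 + 5 x^2 + (25/12) x^4 + O(x^5).

a_0 = 2; a_1 = 0; a_2 = 5; a_3 = 0; a_4 = 25/12


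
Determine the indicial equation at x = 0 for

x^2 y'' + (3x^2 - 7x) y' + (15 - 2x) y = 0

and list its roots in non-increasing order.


Divide by x^2 to reach normal form y'' + P_1(x) y' + P_2(x) y = 0 with P_1(x) = 3 - 7/x and P_2(x) = -2/x + 15/x^2.
x = 0 is a singular point because the y'-coefficient 3 - 7/x has a pole at x = 0 and the y-coefficient -2/x + 15/x^2 has a pole at x = 0.
It is a regular singular point because x P_1(x) = p(x) = 3x - 7 and x^2 P_2(x) = q(x) = 15 - 2x are polynomials, hence analytic at x = 0.
p(0) = -7,  q(0) = 15.
Indicial equation: r(r-1) + p(0) r + q(0) = 0, i.e. r^2 + (p(0) - 1) r + q(0) = 0, i.e. r^2 - 8 r + 15 = 0.
Discriminant: (-8)^2 - 4(15) = 4, so r = (8 ± 2)/2.
Solving: r_1 = 5, r_2 = 3.

indicial: r^2 - 8 r + 15 = 0; roots r_1 = 5, r_2 = 3


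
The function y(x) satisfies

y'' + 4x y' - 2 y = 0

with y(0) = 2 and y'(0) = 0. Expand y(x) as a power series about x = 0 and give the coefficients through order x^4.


Ansatz: y(x) = sum_{n>=0} a_n x^n, so y'(x) = sum_{n>=1} n a_n x^(n-1) and y''(x) = sum_{n>=2} n(n-1) a_n x^(n-2).
Substitute into P(x) y'' + Q(x) y' + R(x) y = 0 with P(x) = 1, Q(x) = 4x, R(x) = -2, and match powers of x.
Initial conditions: a_0 = 2, a_1 = 0.
Setting the coefficient of each power of x to zero and solving order by order (substituting the coefficients already found):
  x^0: 2 a_2 - 2 a_0 = 0  ->  2 a_2 = 2 a_0 = 4  ->  a_2 = 2
  x^1: 6 a_3 + 2 a_1 = 0  ->  6 a_3 = -2 a_1 = 0  ->  a_3 = 0
  x^2: 12 a_4 + 6 a_2 = 0  ->  12 a_4 = -6 a_2 = -12  ->  a_4 = -1
Truncated series: y(x) = 2 + 2 x^2 - x^4 + O(x^5).

a_0 = 2; a_1 = 0; a_2 = 2; a_3 = 0; a_4 = -1


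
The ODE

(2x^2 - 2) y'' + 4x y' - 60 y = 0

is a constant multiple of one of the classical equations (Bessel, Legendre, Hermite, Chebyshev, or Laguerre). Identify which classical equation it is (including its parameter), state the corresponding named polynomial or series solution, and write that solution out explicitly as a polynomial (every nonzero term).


All three coefficients share the factor -2; dividing through by -2 gives  (1 - x^2) y'' - 2x y' + 30 y = 0.
This matches the Legendre equation (1 - x^2) y'' - 2x y' + n(n+1) y = 0 (note the -2x y' term) with n(n+1) = 30, so n = 5; the polynomial solution is P_5(x).
With y = sum_k a_k x^k, matching x^k gives (k+2)(k+1) a_{k+2} = [k(k+1) - n(n+1)] a_k = (k - 5)(k + 6) a_k. The right side vanishes at k = 5, so the series with the parity of 5 terminates at degree 5.
Standard normalization (P_n(1) = 1): leading coefficient (2n)!/(2^n (n!)^2) = 3628800/(32*14400) = 63/8, so a_5 = 63/8. Work downward with a_k = (k+1)(k+2) a_{k+2} / ((k - 5)(k + 6)):
  a_3 = (4)(5)(63/8) / ((3 - 5)(3 + 6)) = (315/2)/(-18) = -35/4
  a_1 = (2)(3)(-35/4) / ((1 - 5)(1 + 6)) = (-105/2)/(-28) = 15/8
Hence P_5(x) = 63 x^5/8 - 35 x^3/4 + 15 x/8.

P_5(x); series = 63 x^5/8 - 35 x^3/4 + 15 x/8


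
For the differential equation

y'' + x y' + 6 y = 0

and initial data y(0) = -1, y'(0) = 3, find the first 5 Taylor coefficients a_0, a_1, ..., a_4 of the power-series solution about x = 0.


Ansatz: y(x) = sum_{n>=0} a_n x^n, so y'(x) = sum_{n>=1} n a_n x^(n-1) and y''(x) = sum_{n>=2} n(n-1) a_n x^(n-2).
Substitute into P(x) y'' + Q(x) y' + R(x) y = 0 with P(x) = 1, Q(x) = x, R(x) = 6, and match powers of x.
Initial conditions: a_0 = -1, a_1 = 3.
Setting the coefficient of each power of x to zero and solving order by order (substituting the coefficients already found):
  x^0: 2 a_2 + 6 a_0 = 0  ->  2 a_2 = -6 a_0 = 6  ->  a_2 = 3
  x^1: 6 a_3 + 7 a_1 = 0  ->  6 a_3 = -7 a_1 = -21  ->  a_3 = -7/2
  x^2: 12 a_4 + 8 a_2 = 0  ->  12 a_4 = -8 a_2 = -24  ->  a_4 = -2
Truncated series: y(x) = -1 + 3 x + 3 x^2 - (7/2) x^3 - 2 x^4 + O(x^5).

a_0 = -1; a_1 = 3; a_2 = 3; a_3 = -7/2; a_4 = -2


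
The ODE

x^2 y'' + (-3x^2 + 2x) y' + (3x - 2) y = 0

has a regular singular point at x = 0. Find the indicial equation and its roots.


Divide by x^2 to reach normal form y'' + P_1(x) y' + P_2(x) y = 0 with P_1(x) = -3 + 2/x and P_2(x) = 3/x - 2/x^2.
x = 0 is a singular point because the y'-coefficient -3 + 2/x has a pole at x = 0 and the y-coefficient 3/x - 2/x^2 has a pole at x = 0.
It is a regular singular point because x P_1(x) = p(x) = 2 - 3x and x^2 P_2(x) = q(x) = 3x - 2 are polynomials, hence analytic at x = 0.
p(0) = 2,  q(0) = -2.
Indicial equation: r(r-1) + p(0) r + q(0) = 0, i.e. r^2 + (p(0) - 1) r + q(0) = 0, i.e. r^2 + 1 r - 2 = 0.
Discriminant: (1)^2 - 4(-2) = 9, so r = (-1 ± 3)/2.
Solving: r_1 = 1, r_2 = -2.

indicial: r^2 + 1 r - 2 = 0; roots r_1 = 1, r_2 = -2


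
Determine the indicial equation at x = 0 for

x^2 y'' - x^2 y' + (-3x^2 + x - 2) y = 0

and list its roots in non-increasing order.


Divide by x^2 to reach normal form y'' + P_1(x) y' + P_2(x) y = 0 with P_1(x) = -1 and P_2(x) = -3 + 1/x - 2/x^2.
x = 0 is a singular point because the y-coefficient -3 + 1/x - 2/x^2 has a pole at x = 0.
It is a regular singular point because x P_1(x) = p(x) = -x and x^2 P_2(x) = q(x) = -3x^2 + x - 2 are polynomials, hence analytic at x = 0.
p(0) = 0,  q(0) = -2.
Indicial equation: r(r-1) + p(0) r + q(0) = 0, i.e. r^2 + (p(0) - 1) r + q(0) = 0, i.e. r^2 - 1 r - 2 = 0.
Discriminant: (-1)^2 - 4(-2) = 9, so r = (1 ± 3)/2.
Solving: r_1 = 2, r_2 = -1.

indicial: r^2 - 1 r - 2 = 0; roots r_1 = 2, r_2 = -1


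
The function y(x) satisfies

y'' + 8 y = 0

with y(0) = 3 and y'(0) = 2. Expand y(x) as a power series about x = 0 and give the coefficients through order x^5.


Ansatz: y(x) = sum_{n>=0} a_n x^n, so y'(x) = sum_{n>=1} n a_n x^(n-1) and y''(x) = sum_{n>=2} n(n-1) a_n x^(n-2).
Substitute into P(x) y'' + Q(x) y' + R(x) y = 0 with P(x) = 1, Q(x) = 0, R(x) = 8, and match powers of x.
Initial conditions: a_0 = 3, a_1 = 2.
Setting the coefficient of each power of x to zero and solving order by order (substituting the coefficients already found):
  x^0: 2 a_2 + 8 a_0 = 0  ->  2 a_2 = -8 a_0 = -24  ->  a_2 = -12
  x^1: 6 a_3 + 8 a_1 = 0  ->  6 a_3 = -8 a_1 = -16  ->  a_3 = -8/3
  x^2: 12 a_4 + 8 a_2 = 0  ->  12 a_4 = -8 a_2 = 96  ->  a_4 = 8
  x^3: 20 a_5 + 8 a_3 = 0  ->  20 a_5 = -8 a_3 = 64/3  ->  a_5 = 16/15
Truncated series: y(x) = 3 + 2 x - 12 x^2 - (8/3) x^3 + 8 x^4 + (16/15) x^5 + O(x^6).

a_0 = 3; a_1 = 2; a_2 = -12; a_3 = -8/3; a_4 = 8; a_5 = 16/15


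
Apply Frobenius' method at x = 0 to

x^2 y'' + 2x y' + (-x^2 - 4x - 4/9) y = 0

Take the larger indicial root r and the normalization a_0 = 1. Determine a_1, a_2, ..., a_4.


Write in Frobenius form y'' + (p(x)/x) y' + (q(x)/x^2) y = 0:
  p(x) = 2,  q(x) = -x^2 - 4x - 4/9.
Indicial equation: r(r-1) + (2) r + (-4/9) = 0 -> roots r_1 = 1/3, r_2 = -4/3.
Take r = r_1 = 1/3. Let y(x) = x^r sum_{n>=0} a_n x^n with a_0 = 1.
Substitute y = x^r sum a_n x^n and match x^{r+n}. The recurrence is
  D(n) a_n - 4 a_{n-1} - 1 a_{n-2} = 0,  where D(n) = (r+n)(r+n-1) + (2)(r+n) + (-4/9).
  a_n = [4 a_{n-1} + 1 a_{n-2}] / D(n).
Since the indicial polynomial factors as (r - r_1)(r - r_2), D(n) = (r_1 + n - r_1)(r_1 + n - r_2) = n(n + 5/3).
Evaluating step by step (a_0 = 1):
  n = 1: D(1) = 1(1 + 5/3) = 8/3; numerator = 4(1) = 4; a_1 = (4)/(8/3) = 3/2
  n = 2: D(2) = 2(2 + 5/3) = 22/3; numerator = 4(3/2) + 1(1) = 7; a_2 = (7)/(22/3) = 21/22
  n = 3: D(3) = 3(3 + 5/3) = 14; numerator = 4(21/22) + 1(3/2) = 117/22; a_3 = (117/22)/(14) = 117/308
  n = 4: D(4) = 4(4 + 5/3) = 68/3; numerator = 4(117/308) + 1(21/22) = 381/154; a_4 = (381/154)/(68/3) = 1143/10472

r = 1/3; a_0 = 1; a_1 = 3/2; a_2 = 21/22; a_3 = 117/308; a_4 = 1143/10472


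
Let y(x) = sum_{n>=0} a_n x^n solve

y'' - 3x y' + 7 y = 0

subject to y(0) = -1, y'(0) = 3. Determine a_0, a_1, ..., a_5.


Ansatz: y(x) = sum_{n>=0} a_n x^n, so y'(x) = sum_{n>=1} n a_n x^(n-1) and y''(x) = sum_{n>=2} n(n-1) a_n x^(n-2).
Substitute into P(x) y'' + Q(x) y' + R(x) y = 0 with P(x) = 1, Q(x) = -3x, R(x) = 7, and match powers of x.
Initial conditions: a_0 = -1, a_1 = 3.
Setting the coefficient of each power of x to zero and solving order by order (substituting the coefficients already found):
  x^0: 2 a_2 + 7 a_0 = 0  ->  2 a_2 = -7 a_0 = 7  ->  a_2 = 7/2
  x^1: 6 a_3 + 4 a_1 = 0  ->  6 a_3 = -4 a_1 = -12  ->  a_3 = -2
  x^2: 12 a_4 + a_2 = 0  ->  12 a_4 = -a_2 = -7/2  ->  a_4 = -7/24
  x^3: 20 a_5 - 2 a_3 = 0  ->  20 a_5 = 2 a_3 = -4  ->  a_5 = -1/5
Truncated series: y(x) = -1 + 3 x + (7/2) x^2 - 2 x^3 - (7/24) x^4 - (1/5) x^5 + O(x^6).

a_0 = -1; a_1 = 3; a_2 = 7/2; a_3 = -2; a_4 = -7/24; a_5 = -1/5


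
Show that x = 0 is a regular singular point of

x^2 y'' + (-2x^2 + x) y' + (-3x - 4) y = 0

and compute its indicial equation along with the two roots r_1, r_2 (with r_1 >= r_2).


Divide by x^2 to reach normal form y'' + P_1(x) y' + P_2(x) y = 0 with P_1(x) = -2 + 1/x and P_2(x) = -3/x - 4/x^2.
x = 0 is a singular point because the y'-coefficient -2 + 1/x has a pole at x = 0 and the y-coefficient -3/x - 4/x^2 has a pole at x = 0.
It is a regular singular point because x P_1(x) = p(x) = 1 - 2x and x^2 P_2(x) = q(x) = -3x - 4 are polynomials, hence analytic at x = 0.
p(0) = 1,  q(0) = -4.
Indicial equation: r(r-1) + p(0) r + q(0) = 0, i.e. r^2 + (p(0) - 1) r + q(0) = 0, i.e. r^2 - 4 = 0.
Discriminant: (0)^2 - 4(-4) = 16, so r = (0 ± 4)/2.
Solving: r_1 = 2, r_2 = -2.

indicial: r^2 - 4 = 0; roots r_1 = 2, r_2 = -2


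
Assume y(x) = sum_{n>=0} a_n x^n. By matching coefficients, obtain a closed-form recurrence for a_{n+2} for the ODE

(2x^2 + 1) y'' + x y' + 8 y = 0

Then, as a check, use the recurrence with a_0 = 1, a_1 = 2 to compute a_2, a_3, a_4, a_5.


Substitute y = sum_n a_n x^n.
(1 + 2 x^2) y'' contributes (n+2)(n+1) a_{n+2} + 2 n(n-1) a_n at x^n.
x y'(x) contributes n a_n at x^n.
8 y(x) contributes 8 a_n at x^n.
Matching x^n: (n+2)(n+1) a_{n+2} + (2 n(n-1) + n + 8) a_n = 0.
Thus a_{n+2} = (-2 n(n-1) - n - 8) / ((n+1)(n+2)) * a_n.

Check with a_0 = 1, a_1 = 2 (apply the recurrence for n = 0, 1, 2, 3): a_0 = 1, a_1 = 2, a_2 = -4, a_3 = -3, a_4 = 14/3, a_5 = 69/20.

a_(n+2) = (-2 n(n-1) - n - 8) / ((n+1)(n+2)) * a_n; check: a_0 = 1, a_1 = 2, a_2 = -4, a_3 = -3, a_4 = 14/3, a_5 = 69/20


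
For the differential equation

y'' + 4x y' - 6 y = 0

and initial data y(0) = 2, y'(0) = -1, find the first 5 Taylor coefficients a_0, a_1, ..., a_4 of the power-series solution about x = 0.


Ansatz: y(x) = sum_{n>=0} a_n x^n, so y'(x) = sum_{n>=1} n a_n x^(n-1) and y''(x) = sum_{n>=2} n(n-1) a_n x^(n-2).
Substitute into P(x) y'' + Q(x) y' + R(x) y = 0 with P(x) = 1, Q(x) = 4x, R(x) = -6, and match powers of x.
Initial conditions: a_0 = 2, a_1 = -1.
Setting the coefficient of each power of x to zero and solving order by order (substituting the coefficients already found):
  x^0: 2 a_2 - 6 a_0 = 0  ->  2 a_2 = 6 a_0 = 12  ->  a_2 = 6
  x^1: 6 a_3 - 2 a_1 = 0  ->  6 a_3 = 2 a_1 = -2  ->  a_3 = -1/3
  x^2: 12 a_4 + 2 a_2 = 0  ->  12 a_4 = -2 a_2 = -12  ->  a_4 = -1
Truncated series: y(x) = 2 - x + 6 x^2 - (1/3) x^3 - x^4 + O(x^5).

a_0 = 2; a_1 = -1; a_2 = 6; a_3 = -1/3; a_4 = -1


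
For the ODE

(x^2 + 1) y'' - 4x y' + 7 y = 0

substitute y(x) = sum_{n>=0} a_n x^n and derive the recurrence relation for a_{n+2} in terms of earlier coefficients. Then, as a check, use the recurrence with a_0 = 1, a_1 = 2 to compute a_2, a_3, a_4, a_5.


Substitute y = sum_n a_n x^n.
(1 + 1 x^2) y'' contributes (n+2)(n+1) a_{n+2} + n(n-1) a_n at x^n.
-4 x y'(x) contributes -4 n a_n at x^n.
7 y(x) contributes 7 a_n at x^n.
Matching x^n: (n+2)(n+1) a_{n+2} + (n(n-1) - 4 n + 7) a_n = 0.
Thus a_{n+2} = (-n(n-1) + 4 n - 7) / ((n+1)(n+2)) * a_n.

Check with a_0 = 1, a_1 = 2 (apply the recurrence for n = 0, 1, 2, 3): a_0 = 1, a_1 = 2, a_2 = -7/2, a_3 = -1, a_4 = 7/24, a_5 = 1/20.

a_(n+2) = (-n(n-1) + 4 n - 7) / ((n+1)(n+2)) * a_n; check: a_0 = 1, a_1 = 2, a_2 = -7/2, a_3 = -1, a_4 = 7/24, a_5 = 1/20


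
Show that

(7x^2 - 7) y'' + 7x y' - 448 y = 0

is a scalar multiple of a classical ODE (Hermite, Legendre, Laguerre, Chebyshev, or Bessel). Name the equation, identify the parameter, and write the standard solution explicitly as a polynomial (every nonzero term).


All three coefficients share the factor -7; dividing through by -7 gives  (1 - x^2) y'' - x y' + 64 y = 0.
This matches the Chebyshev equation (1 - x^2) y'' - x y' + n^2 y = 0 (note the -x y' term, not -2x y') with n^2 = 64, so n = 8; the polynomial solution is T_8(x).
With y = sum_k a_k x^k, matching x^k gives (k+2)(k+1) a_{k+2} = (k^2 - n^2) a_k = (k - 8)(k + 8) a_k. The right side vanishes at k = 8, so the series with the parity of 8 terminates at degree 8.
Standard normalization: leading coefficient of T_n is 2^(n-1), so a_8 = 2^7 = 128. Work downward with a_k = (k+1)(k+2) a_{k+2} / ((k - 8)(k + 8)):
  a_6 = (7)(8)(128) / ((6 - 8)(6 + 8)) = 7168/(-28) = -256
  a_4 = (5)(6)(-256) / ((4 - 8)(4 + 8)) = -7680/(-48) = 160
  a_2 = (3)(4)(160) / ((2 - 8)(2 + 8)) = 1920/(-60) = -32
  a_0 = (1)(2)(-32) / ((0 - 8)(0 + 8)) = -64/(-64) = 1
Hence T_8(x) = 128 x^8 - 256 x^6 + 160 x^4 - 32 x^2 + 1.

T_8(x); series = 128 x^8 - 256 x^6 + 160 x^4 - 32 x^2 + 1


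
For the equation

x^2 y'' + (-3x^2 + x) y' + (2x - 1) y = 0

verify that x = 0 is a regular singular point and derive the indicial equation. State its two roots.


Divide by x^2 to reach normal form y'' + P_1(x) y' + P_2(x) y = 0 with P_1(x) = -3 + 1/x and P_2(x) = 2/x - 1/x^2.
x = 0 is a singular point because the y'-coefficient -3 + 1/x has a pole at x = 0 and the y-coefficient 2/x - 1/x^2 has a pole at x = 0.
It is a regular singular point because x P_1(x) = p(x) = 1 - 3x and x^2 P_2(x) = q(x) = 2x - 1 are polynomials, hence analytic at x = 0.
p(0) = 1,  q(0) = -1.
Indicial equation: r(r-1) + p(0) r + q(0) = 0, i.e. r^2 + (p(0) - 1) r + q(0) = 0, i.e. r^2 - 1 = 0.
Discriminant: (0)^2 - 4(-1) = 4, so r = (0 ± 2)/2.
Solving: r_1 = 1, r_2 = -1.

indicial: r^2 - 1 = 0; roots r_1 = 1, r_2 = -1


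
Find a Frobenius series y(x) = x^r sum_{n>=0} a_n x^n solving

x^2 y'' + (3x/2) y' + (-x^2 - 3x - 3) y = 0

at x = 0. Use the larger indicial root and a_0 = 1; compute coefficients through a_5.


Write in Frobenius form y'' + (p(x)/x) y' + (q(x)/x^2) y = 0:
  p(x) = 3/2,  q(x) = -x^2 - 3x - 3.
Indicial equation: r(r-1) + (3/2) r + (-3) = 0 -> roots r_1 = 3/2, r_2 = -2.
Take r = r_1 = 3/2. Let y(x) = x^r sum_{n>=0} a_n x^n with a_0 = 1.
Substitute y = x^r sum a_n x^n and match x^{r+n}. The recurrence is
  D(n) a_n - 3 a_{n-1} - 1 a_{n-2} = 0,  where D(n) = (r+n)(r+n-1) + (3/2)(r+n) + (-3).
  a_n = [3 a_{n-1} + 1 a_{n-2}] / D(n).
Since the indicial polynomial factors as (r - r_1)(r - r_2), D(n) = (r_1 + n - r_1)(r_1 + n - r_2) = n(n + 7/2).
Evaluating step by step (a_0 = 1):
  n = 1: D(1) = 1(1 + 7/2) = 9/2; numerator = 3(1) = 3; a_1 = (3)/(9/2) = 2/3
  n = 2: D(2) = 2(2 + 7/2) = 11; numerator = 3(2/3) + 1(1) = 3; a_2 = (3)/(11) = 3/11
  n = 3: D(3) = 3(3 + 7/2) = 39/2; numerator = 3(3/11) + 1(2/3) = 49/33; a_3 = (49/33)/(39/2) = 98/1287
  n = 4: D(4) = 4(4 + 7/2) = 30; numerator = 3(98/1287) + 1(3/11) = 215/429; a_4 = (215/429)/(30) = 43/2574
  n = 5: D(5) = 5(5 + 7/2) = 85/2; numerator = 3(43/2574) + 1(98/1287) = 25/198; a_5 = (25/198)/(85/2) = 5/1683

r = 3/2; a_0 = 1; a_1 = 2/3; a_2 = 3/11; a_3 = 98/1287; a_4 = 43/2574; a_5 = 5/1683


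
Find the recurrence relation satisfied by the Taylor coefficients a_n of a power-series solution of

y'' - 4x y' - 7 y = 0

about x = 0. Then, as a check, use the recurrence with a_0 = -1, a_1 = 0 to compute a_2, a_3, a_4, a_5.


Substitute y = sum_n a_n x^n.
y''(x) has coefficient (n+2)(n+1) a_{n+2} at x^n;
-4 x y'(x) has coefficient -4 n a_n at x^n (shift);
-7 y(x) has coefficient -7 a_n at x^n.
Matching x^n: (n+2)(n+1) a_{n+2} + (-4n - 7) a_n = 0.
Thus a_{n+2} = (4n + 7) / ((n+1)(n+2)) * a_n.

Check with a_0 = -1, a_1 = 0 (apply the recurrence for n = 0, 1, 2, 3): a_0 = -1, a_1 = 0, a_2 = -7/2, a_3 = 0, a_4 = -35/8, a_5 = 0.

a_(n+2) = (4n + 7) / ((n+1)(n+2)) * a_n; check: a_0 = -1, a_1 = 0, a_2 = -7/2, a_3 = 0, a_4 = -35/8, a_5 = 0


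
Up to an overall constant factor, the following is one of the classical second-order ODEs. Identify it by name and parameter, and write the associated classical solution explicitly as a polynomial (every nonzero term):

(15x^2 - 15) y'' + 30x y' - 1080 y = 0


All three coefficients share the factor -15; dividing through by -15 gives  (1 - x^2) y'' - 2x y' + 72 y = 0.
This matches the Legendre equation (1 - x^2) y'' - 2x y' + n(n+1) y = 0 (note the -2x y' term) with n(n+1) = 72, so n = 8; the polynomial solution is P_8(x).
With y = sum_k a_k x^k, matching x^k gives (k+2)(k+1) a_{k+2} = [k(k+1) - n(n+1)] a_k = (k - 8)(k + 9) a_k. The right side vanishes at k = 8, so the series with the parity of 8 terminates at degree 8.
Standard normalization (P_n(1) = 1): leading coefficient (2n)!/(2^n (n!)^2) = 20922789888000/(256*1625702400) = 6435/128, so a_8 = 6435/128. Work downward with a_k = (k+1)(k+2) a_{k+2} / ((k - 8)(k + 9)):
  a_6 = (7)(8)(6435/128) / ((6 - 8)(6 + 9)) = (45045/16)/(-30) = -3003/32
  a_4 = (5)(6)(-3003/32) / ((4 - 8)(4 + 9)) = (-45045/16)/(-52) = 3465/64
  a_2 = (3)(4)(3465/64) / ((2 - 8)(2 + 9)) = (10395/16)/(-66) = -315/32
  a_0 = (1)(2)(-315/32) / ((0 - 8)(0 + 9)) = (-315/16)/(-72) = 35/128
Hence P_8(x) = 6435 x^8/128 - 3003 x^6/32 + 3465 x^4/64 - 315 x^2/32 + 35/128.

P_8(x); series = 6435 x^8/128 - 3003 x^6/32 + 3465 x^4/64 - 315 x^2/32 + 35/128


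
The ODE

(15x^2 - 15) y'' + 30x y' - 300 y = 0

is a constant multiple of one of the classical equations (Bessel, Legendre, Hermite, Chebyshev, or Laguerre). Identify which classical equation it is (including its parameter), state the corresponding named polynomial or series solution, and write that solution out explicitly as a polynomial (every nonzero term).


All three coefficients share the factor -15; dividing through by -15 gives  (1 - x^2) y'' - 2x y' + 20 y = 0.
This matches the Legendre equation (1 - x^2) y'' - 2x y' + n(n+1) y = 0 (note the -2x y' term) with n(n+1) = 20, so n = 4; the polynomial solution is P_4(x).
With y = sum_k a_k x^k, matching x^k gives (k+2)(k+1) a_{k+2} = [k(k+1) - n(n+1)] a_k = (k - 4)(k + 5) a_k. The right side vanishes at k = 4, so the series with the parity of 4 terminates at degree 4.
Standard normalization (P_n(1) = 1): leading coefficient (2n)!/(2^n (n!)^2) = 40320/(16*576) = 35/8, so a_4 = 35/8. Work downward with a_k = (k+1)(k+2) a_{k+2} / ((k - 4)(k + 5)):
  a_2 = (3)(4)(35/8) / ((2 - 4)(2 + 5)) = (105/2)/(-14) = -15/4
  a_0 = (1)(2)(-15/4) / ((0 - 4)(0 + 5)) = (-15/2)/(-20) = 3/8
Hence P_4(x) = 35 x^4/8 - 15 x^2/4 + 3/8.

P_4(x); series = 35 x^4/8 - 15 x^2/4 + 3/8


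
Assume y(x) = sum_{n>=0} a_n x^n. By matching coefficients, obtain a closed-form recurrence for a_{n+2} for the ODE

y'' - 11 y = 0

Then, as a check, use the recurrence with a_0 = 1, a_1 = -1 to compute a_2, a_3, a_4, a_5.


Substitute y = sum_n a_n x^n into y'' + (const) y = 0.
y''(x) = sum_{n>=0} (n+2)(n+1) a_{n+2} x^n.
The ODE becomes sum_n [(n+2)(n+1) a_{n+2} - 11 a_n] x^n = 0.
Setting each coefficient to zero gives the recurrence:
  (n+2)(n+1) a_{n+2} - 11 a_n = 0,
  a_{n+2} = 11 / ((n+1)(n+2)) a_n.

Check with a_0 = 1, a_1 = -1 (apply the recurrence for n = 0, 1, 2, 3): a_0 = 1, a_1 = -1, a_2 = 11/2, a_3 = -11/6, a_4 = 121/24, a_5 = -121/120.

a_{n+2} = 11/((n+1)(n+2)) * a_n; check: a_0 = 1, a_1 = -1, a_2 = 11/2, a_3 = -11/6, a_4 = 121/24, a_5 = -121/120


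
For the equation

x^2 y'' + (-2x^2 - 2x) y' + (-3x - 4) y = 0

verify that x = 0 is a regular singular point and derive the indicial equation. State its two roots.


Divide by x^2 to reach normal form y'' + P_1(x) y' + P_2(x) y = 0 with P_1(x) = -2 - 2/x and P_2(x) = -3/x - 4/x^2.
x = 0 is a singular point because the y'-coefficient -2 - 2/x has a pole at x = 0 and the y-coefficient -3/x - 4/x^2 has a pole at x = 0.
It is a regular singular point because x P_1(x) = p(x) = -2x - 2 and x^2 P_2(x) = q(x) = -3x - 4 are polynomials, hence analytic at x = 0.
p(0) = -2,  q(0) = -4.
Indicial equation: r(r-1) + p(0) r + q(0) = 0, i.e. r^2 + (p(0) - 1) r + q(0) = 0, i.e. r^2 - 3 r - 4 = 0.
Discriminant: (-3)^2 - 4(-4) = 25, so r = (3 ± 5)/2.
Solving: r_1 = 4, r_2 = -1.

indicial: r^2 - 3 r - 4 = 0; roots r_1 = 4, r_2 = -1


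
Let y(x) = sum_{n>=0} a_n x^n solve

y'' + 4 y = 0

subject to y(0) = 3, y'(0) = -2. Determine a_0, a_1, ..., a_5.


Ansatz: y(x) = sum_{n>=0} a_n x^n, so y'(x) = sum_{n>=1} n a_n x^(n-1) and y''(x) = sum_{n>=2} n(n-1) a_n x^(n-2).
Substitute into P(x) y'' + Q(x) y' + R(x) y = 0 with P(x) = 1, Q(x) = 0, R(x) = 4, and match powers of x.
Initial conditions: a_0 = 3, a_1 = -2.
Setting the coefficient of each power of x to zero and solving order by order (substituting the coefficients already found):
  x^0: 2 a_2 + 4 a_0 = 0  ->  2 a_2 = -4 a_0 = -12  ->  a_2 = -6
  x^1: 6 a_3 + 4 a_1 = 0  ->  6 a_3 = -4 a_1 = 8  ->  a_3 = 4/3
  x^2: 12 a_4 + 4 a_2 = 0  ->  12 a_4 = -4 a_2 = 24  ->  a_4 = 2
  x^3: 20 a_5 + 4 a_3 = 0  ->  20 a_5 = -4 a_3 = -16/3  ->  a_5 = -4/15
Truncated series: y(x) = 3 - 2 x - 6 x^2 + (4/3) x^3 + 2 x^4 - (4/15) x^5 + O(x^6).

a_0 = 3; a_1 = -2; a_2 = -6; a_3 = 4/3; a_4 = 2; a_5 = -4/15


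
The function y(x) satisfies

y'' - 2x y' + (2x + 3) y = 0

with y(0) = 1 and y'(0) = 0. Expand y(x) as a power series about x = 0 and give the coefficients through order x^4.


Ansatz: y(x) = sum_{n>=0} a_n x^n, so y'(x) = sum_{n>=1} n a_n x^(n-1) and y''(x) = sum_{n>=2} n(n-1) a_n x^(n-2).
Substitute into P(x) y'' + Q(x) y' + R(x) y = 0 with P(x) = 1, Q(x) = -2x, R(x) = 2x + 3, and match powers of x.
Initial conditions: a_0 = 1, a_1 = 0.
Setting the coefficient of each power of x to zero and solving order by order (substituting the coefficients already found):
  x^0: 2 a_2 + 3 a_0 = 0  ->  2 a_2 = -3 a_0 = -3  ->  a_2 = -3/2
  x^1: 6 a_3 + a_1 + 2 a_0 = 0  ->  6 a_3 = -a_1 - 2 a_0 = -2  ->  a_3 = -1/3
  x^2: 12 a_4 - a_2 + 2 a_1 = 0  ->  12 a_4 = a_2 - 2 a_1 = -3/2  ->  a_4 = -1/8
Truncated series: y(x) = 1 - (3/2) x^2 - (1/3) x^3 - (1/8) x^4 + O(x^5).

a_0 = 1; a_1 = 0; a_2 = -3/2; a_3 = -1/3; a_4 = -1/8


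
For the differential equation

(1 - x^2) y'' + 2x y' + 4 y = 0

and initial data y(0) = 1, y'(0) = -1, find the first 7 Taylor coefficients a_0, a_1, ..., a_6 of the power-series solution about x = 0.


Ansatz: y(x) = sum_{n>=0} a_n x^n, so y'(x) = sum_{n>=1} n a_n x^(n-1) and y''(x) = sum_{n>=2} n(n-1) a_n x^(n-2).
Substitute into P(x) y'' + Q(x) y' + R(x) y = 0 with P(x) = 1 - x^2, Q(x) = 2x, R(x) = 4, and match powers of x.
Initial conditions: a_0 = 1, a_1 = -1.
Setting the coefficient of each power of x to zero and solving order by order (substituting the coefficients already found):
  x^0: 2 a_2 + 4 a_0 = 0  ->  2 a_2 = -4 a_0 = -4  ->  a_2 = -2
  x^1: 6 a_3 + 6 a_1 = 0  ->  6 a_3 = -6 a_1 = 6  ->  a_3 = 1
  x^2: 12 a_4 + 6 a_2 = 0  ->  12 a_4 = -6 a_2 = 12  ->  a_4 = 1
  x^3: 20 a_5 + 4 a_3 = 0  ->  20 a_5 = -4 a_3 = -4  ->  a_5 = -1/5
  x^4: 30 a_6 = 0  ->  a_6 = 0
Truncated series: y(x) = 1 - x - 2 x^2 + x^3 + x^4 - (1/5) x^5 + O(x^7).

a_0 = 1; a_1 = -1; a_2 = -2; a_3 = 1; a_4 = 1; a_5 = -1/5; a_6 = 0


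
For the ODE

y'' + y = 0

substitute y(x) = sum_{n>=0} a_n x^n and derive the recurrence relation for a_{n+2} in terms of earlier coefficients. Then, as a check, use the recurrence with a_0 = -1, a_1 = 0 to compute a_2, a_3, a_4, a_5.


Substitute y = sum_n a_n x^n into y'' + (const) y = 0.
y''(x) = sum_{n>=0} (n+2)(n+1) a_{n+2} x^n.
The ODE becomes sum_n [(n+2)(n+1) a_{n+2} + 1 a_n] x^n = 0.
Setting each coefficient to zero gives the recurrence:
  (n+2)(n+1) a_{n+2} + 1 a_n = 0,
  a_{n+2} = -1 / ((n+1)(n+2)) a_n.

Check with a_0 = -1, a_1 = 0 (apply the recurrence for n = 0, 1, 2, 3): a_0 = -1, a_1 = 0, a_2 = 1/2, a_3 = 0, a_4 = -1/24, a_5 = 0.

a_{n+2} = -1/((n+1)(n+2)) * a_n; check: a_0 = -1, a_1 = 0, a_2 = 1/2, a_3 = 0, a_4 = -1/24, a_5 = 0


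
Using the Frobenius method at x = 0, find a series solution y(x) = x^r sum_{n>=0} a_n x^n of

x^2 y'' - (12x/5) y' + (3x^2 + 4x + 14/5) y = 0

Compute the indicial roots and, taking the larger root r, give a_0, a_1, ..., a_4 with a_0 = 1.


Write in Frobenius form y'' + (p(x)/x) y' + (q(x)/x^2) y = 0:
  p(x) = -12/5,  q(x) = 3x^2 + 4x + 14/5.
Indicial equation: r(r-1) + (-12/5) r + (14/5) = 0 -> roots r_1 = 2, r_2 = 7/5.
Take r = r_1 = 2. Let y(x) = x^r sum_{n>=0} a_n x^n with a_0 = 1.
Substitute y = x^r sum a_n x^n and match x^{r+n}. The recurrence is
  D(n) a_n + 4 a_{n-1} + 3 a_{n-2} = 0,  where D(n) = (r+n)(r+n-1) + (-12/5)(r+n) + (14/5).
  a_n = [-4 a_{n-1} - 3 a_{n-2}] / D(n).
Since the indicial polynomial factors as (r - r_1)(r - r_2), D(n) = (r_1 + n - r_1)(r_1 + n - r_2) = n(n + 3/5).
Evaluating step by step (a_0 = 1):
  n = 1: D(1) = 1(1 + 3/5) = 8/5; numerator = -4(1) = -4; a_1 = (-4)/(8/5) = -5/2
  n = 2: D(2) = 2(2 + 3/5) = 26/5; numerator = -4(-5/2) - 3(1) = 7; a_2 = (7)/(26/5) = 35/26
  n = 3: D(3) = 3(3 + 3/5) = 54/5; numerator = -4(35/26) - 3(-5/2) = 55/26; a_3 = (55/26)/(54/5) = 275/1404
  n = 4: D(4) = 4(4 + 3/5) = 92/5; numerator = -4(275/1404) - 3(35/26) = -3385/702; a_4 = (-3385/702)/(92/5) = -16925/64584

r = 2; a_0 = 1; a_1 = -5/2; a_2 = 35/26; a_3 = 275/1404; a_4 = -16925/64584


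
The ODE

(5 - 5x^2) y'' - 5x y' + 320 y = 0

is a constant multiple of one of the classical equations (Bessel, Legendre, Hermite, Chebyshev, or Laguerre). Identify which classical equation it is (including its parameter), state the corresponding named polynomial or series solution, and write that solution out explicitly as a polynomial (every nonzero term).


All three coefficients share the factor 5; dividing through by 5 gives  (1 - x^2) y'' - x y' + 64 y = 0.
This matches the Chebyshev equation (1 - x^2) y'' - x y' + n^2 y = 0 (note the -x y' term, not -2x y') with n^2 = 64, so n = 8; the polynomial solution is T_8(x).
With y = sum_k a_k x^k, matching x^k gives (k+2)(k+1) a_{k+2} = (k^2 - n^2) a_k = (k - 8)(k + 8) a_k. The right side vanishes at k = 8, so the series with the parity of 8 terminates at degree 8.
Standard normalization: leading coefficient of T_n is 2^(n-1), so a_8 = 2^7 = 128. Work downward with a_k = (k+1)(k+2) a_{k+2} / ((k - 8)(k + 8)):
  a_6 = (7)(8)(128) / ((6 - 8)(6 + 8)) = 7168/(-28) = -256
  a_4 = (5)(6)(-256) / ((4 - 8)(4 + 8)) = -7680/(-48) = 160
  a_2 = (3)(4)(160) / ((2 - 8)(2 + 8)) = 1920/(-60) = -32
  a_0 = (1)(2)(-32) / ((0 - 8)(0 + 8)) = -64/(-64) = 1
Hence T_8(x) = 128 x^8 - 256 x^6 + 160 x^4 - 32 x^2 + 1.

T_8(x); series = 128 x^8 - 256 x^6 + 160 x^4 - 32 x^2 + 1


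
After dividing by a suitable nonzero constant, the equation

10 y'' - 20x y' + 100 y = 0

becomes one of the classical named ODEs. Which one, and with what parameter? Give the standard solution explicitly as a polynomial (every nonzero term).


All three coefficients share the factor 10; dividing through by 10 gives  y'' - 2x y' + 10 y = 0.
This matches the Hermite equation y'' - 2x y' + 2n y = 0 with 2n = 10, so n = 5; the polynomial solution is H_5(x).
With y = sum_k a_k x^k, matching x^k gives (k+2)(k+1) a_{k+2} = 2(k - n) a_k = 2(k - 5) a_k. The right side vanishes at k = 5, so the series with the parity of 5 terminates at degree 5.
Standard normalization: leading coefficient of H_n is 2^n, so a_5 = 2^5 = 32. Work downward with a_k = (k+1)(k+2) a_{k+2} / (2(k - n)):
  a_3 = (4)(5)(32) / (2(3 - 5)) = 640/(-4) = -160
  a_1 = (2)(3)(-160) / (2(1 - 5)) = -960/(-8) = 120
Hence H_5(x) = 32 x^5 - 160 x^3 + 120 x.

H_5(x); series = 32 x^5 - 160 x^3 + 120 x


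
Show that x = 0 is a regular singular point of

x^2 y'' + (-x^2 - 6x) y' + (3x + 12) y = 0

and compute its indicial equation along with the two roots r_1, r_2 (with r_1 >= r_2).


Divide by x^2 to reach normal form y'' + P_1(x) y' + P_2(x) y = 0 with P_1(x) = -1 - 6/x and P_2(x) = 3/x + 12/x^2.
x = 0 is a singular point because the y'-coefficient -1 - 6/x has a pole at x = 0 and the y-coefficient 3/x + 12/x^2 has a pole at x = 0.
It is a regular singular point because x P_1(x) = p(x) = -x - 6 and x^2 P_2(x) = q(x) = 3x + 12 are polynomials, hence analytic at x = 0.
p(0) = -6,  q(0) = 12.
Indicial equation: r(r-1) + p(0) r + q(0) = 0, i.e. r^2 + (p(0) - 1) r + q(0) = 0, i.e. r^2 - 7 r + 12 = 0.
Discriminant: (-7)^2 - 4(12) = 1, so r = (7 ± 1)/2.
Solving: r_1 = 4, r_2 = 3.

indicial: r^2 - 7 r + 12 = 0; roots r_1 = 4, r_2 = 3


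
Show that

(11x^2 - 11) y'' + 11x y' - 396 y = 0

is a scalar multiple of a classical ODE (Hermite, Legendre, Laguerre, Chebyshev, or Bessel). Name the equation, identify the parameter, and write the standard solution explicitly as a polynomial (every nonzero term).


All three coefficients share the factor -11; dividing through by -11 gives  (1 - x^2) y'' - x y' + 36 y = 0.
This matches the Chebyshev equation (1 - x^2) y'' - x y' + n^2 y = 0 (note the -x y' term, not -2x y') with n^2 = 36, so n = 6; the polynomial solution is T_6(x).
With y = sum_k a_k x^k, matching x^k gives (k+2)(k+1) a_{k+2} = (k^2 - n^2) a_k = (k - 6)(k + 6) a_k. The right side vanishes at k = 6, so the series with the parity of 6 terminates at degree 6.
Standard normalization: leading coefficient of T_n is 2^(n-1), so a_6 = 2^5 = 32. Work downward with a_k = (k+1)(k+2) a_{k+2} / ((k - 6)(k + 6)):
  a_4 = (5)(6)(32) / ((4 - 6)(4 + 6)) = 960/(-20) = -48
  a_2 = (3)(4)(-48) / ((2 - 6)(2 + 6)) = -576/(-32) = 18
  a_0 = (1)(2)(18) / ((0 - 6)(0 + 6)) = 36/(-36) = -1
Hence T_6(x) = 32 x^6 - 48 x^4 + 18 x^2 - 1.

T_6(x); series = 32 x^6 - 48 x^4 + 18 x^2 - 1
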